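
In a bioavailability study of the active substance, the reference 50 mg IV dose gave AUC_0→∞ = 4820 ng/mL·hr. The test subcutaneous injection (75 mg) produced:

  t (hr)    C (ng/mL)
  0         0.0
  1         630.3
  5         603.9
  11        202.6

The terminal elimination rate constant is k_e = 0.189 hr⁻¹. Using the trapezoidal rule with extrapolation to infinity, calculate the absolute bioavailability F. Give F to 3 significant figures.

Trapezoidal AUC_0→11 (subcutaneous injection):
  [0→1]: (0.0+630.3)/2 × 1 = 315.15
  [1→5]: (630.3+603.9)/2 × 4 = 2468.4
  [5→11]: (603.9+202.6)/2 × 6 = 2419.5
  Sum = 5203.05 ng/mL·hr
Tail: C_last/k_e = 202.6/0.189 = 1071.958
AUC_0→∞ (subcutaneous injection) = 5203.05 + 1071.958 = 6275.008 ng/mL·hr
F = (AUC_ev/D_ev)/(AUC_iv/D_iv) = (6275.008/75)/(4820/50) = 83.6668/96.4 = 0.8679

F = 0.868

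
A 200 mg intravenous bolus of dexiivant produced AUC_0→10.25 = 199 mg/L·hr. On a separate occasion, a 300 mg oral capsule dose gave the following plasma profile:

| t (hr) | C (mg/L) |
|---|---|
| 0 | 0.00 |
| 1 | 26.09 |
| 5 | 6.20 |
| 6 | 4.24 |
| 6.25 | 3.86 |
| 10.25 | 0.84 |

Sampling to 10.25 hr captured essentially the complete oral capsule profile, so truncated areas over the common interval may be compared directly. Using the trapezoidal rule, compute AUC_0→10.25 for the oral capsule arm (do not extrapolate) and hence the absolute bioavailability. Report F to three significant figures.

F = 0.312

Trapezoidal AUC_0→10.25 (oral capsule):
  [0→1]: (0.00+26.09)/2 × 1 = 13.045
  [1→5]: (26.09+6.20)/2 × 4 = 64.58
  [5→6]: (6.20+4.24)/2 × 1 = 5.22
  [6→6.25]: (4.24+3.86)/2 × 0.25 = 1.0125
  [6.25→10.25]: (3.86+0.84)/2 × 4 = 9.4
  Sum = 93.2575 mg/L·hr
F = (AUC_ev/D_ev)/(AUC_iv/D_iv) = (93.2575/300)/(199/200) = 0.310858/0.995 = 0.3124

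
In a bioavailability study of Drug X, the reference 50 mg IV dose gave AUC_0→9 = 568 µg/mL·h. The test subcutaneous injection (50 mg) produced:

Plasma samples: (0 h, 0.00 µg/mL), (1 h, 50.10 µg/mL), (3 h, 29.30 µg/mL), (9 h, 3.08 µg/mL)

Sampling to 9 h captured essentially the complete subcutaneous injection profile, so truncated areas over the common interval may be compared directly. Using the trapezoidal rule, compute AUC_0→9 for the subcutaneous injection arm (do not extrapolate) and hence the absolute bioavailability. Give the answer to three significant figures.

Trapezoidal AUC_0→9 (subcutaneous injection):
  [0→1]: (0.00+50.10)/2 × 1 = 25.05
  [1→3]: (50.10+29.30)/2 × 2 = 79.4
  [3→9]: (29.30+3.08)/2 × 6 = 97.14
  Sum = 201.59 µg/mL·h
F = (AUC_ev/D_ev)/(AUC_iv/D_iv) = (201.59/50)/(568/50) = 4.0318/11.36 = 0.3549

F = 0.355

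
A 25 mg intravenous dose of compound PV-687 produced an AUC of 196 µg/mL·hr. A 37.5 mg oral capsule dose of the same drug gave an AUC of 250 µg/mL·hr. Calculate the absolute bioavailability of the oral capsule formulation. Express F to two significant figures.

F = 0.85

F = (AUC_ev / D_ev) / (AUC_iv / D_iv)
  = (250/37.5) / (196/25)
  = 6.66667 / 7.84 = 0.8503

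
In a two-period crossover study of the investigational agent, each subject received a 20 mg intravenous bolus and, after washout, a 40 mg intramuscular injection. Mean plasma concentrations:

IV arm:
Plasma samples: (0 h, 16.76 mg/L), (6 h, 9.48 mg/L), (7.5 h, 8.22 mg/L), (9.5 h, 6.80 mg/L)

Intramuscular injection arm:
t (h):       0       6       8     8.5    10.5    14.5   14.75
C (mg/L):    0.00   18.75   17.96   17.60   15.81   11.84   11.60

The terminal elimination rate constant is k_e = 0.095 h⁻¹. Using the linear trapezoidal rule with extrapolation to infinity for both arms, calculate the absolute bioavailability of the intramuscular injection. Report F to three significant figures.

Trapezoidal AUC_0→9.5 (IV):
  [0→6]: (16.76+9.48)/2 × 6 = 78.72
  [6→7.5]: (9.48+8.22)/2 × 1.5 = 13.275
  [7.5→9.5]: (8.22+6.80)/2 × 2 = 15.02
  Sum = 107.015 mg/L·h
IV tail: 6.80/0.095 = 71.579; AUC_iv,0→∞ = 107.015 + 71.579 = 178.594 mg/L·h
Trapezoidal AUC_0→14.75 (intramuscular injection):
  [0→6]: (0.00+18.75)/2 × 6 = 56.25
  [6→8]: (18.75+17.96)/2 × 2 = 36.71
  [8→8.5]: (17.96+17.60)/2 × 0.5 = 8.89
  [8.5→10.5]: (17.60+15.81)/2 × 2 = 33.41
  [10.5→14.5]: (15.81+11.84)/2 × 4 = 55.3
  [14.5→14.75]: (11.84+11.60)/2 × 0.25 = 2.93
  Sum = 193.49 mg/L·h
intramuscular injection tail: 11.60/0.095 = 122.105; AUC_ev,0→∞ = 193.49 + 122.105 = 315.595 mg/L·h
F = (AUC_ev/D_ev)/(AUC_iv/D_iv) = (315.595/40)/(178.594/20) = 7.889875/8.9297 = 0.8836

F = 0.884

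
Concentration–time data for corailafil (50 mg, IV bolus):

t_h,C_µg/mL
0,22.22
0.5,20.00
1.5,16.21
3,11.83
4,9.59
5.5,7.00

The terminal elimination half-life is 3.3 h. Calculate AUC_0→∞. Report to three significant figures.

Trapezoidal AUC_0→5.5:
  [0→0.5]: (22.22+20.00)/2 × 0.5 = 10.555
  [0.5→1.5]: (20.00+16.21)/2 × 1 = 18.105
  [1.5→3]: (16.21+11.83)/2 × 1.5 = 21.03
  [3→4]: (11.83+9.59)/2 × 1 = 10.71
  [4→5.5]: (9.59+7.00)/2 × 1.5 = 12.4425
  Sum = 72.8425 µg/mL·h
k_e = ln2 / t½ = 0.693147 / 3.3 = 0.2100 h^-1
Extrapolated tail: C_last / k_e = 7.00 / 0.21 = 33.333
AUC_0→∞ = 72.8425 + 33.333 = 106.1755 µg/mL·h

AUC = 106 µg/mL·h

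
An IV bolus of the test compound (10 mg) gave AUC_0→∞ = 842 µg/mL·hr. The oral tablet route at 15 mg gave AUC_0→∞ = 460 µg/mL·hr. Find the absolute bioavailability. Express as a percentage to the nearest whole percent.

F = (AUC_ev / D_ev) / (AUC_iv / D_iv)
  = (460/15) / (842/10)
  = 30.6667 / 84.2 = 0.3642
  = 36.42%

F = 36%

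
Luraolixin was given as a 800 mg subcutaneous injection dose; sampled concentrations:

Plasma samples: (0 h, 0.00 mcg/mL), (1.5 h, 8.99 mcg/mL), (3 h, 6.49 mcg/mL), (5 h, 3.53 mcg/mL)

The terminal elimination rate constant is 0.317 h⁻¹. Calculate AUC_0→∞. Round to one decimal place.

AUC = 39.5 mcg/mL·h

Trapezoidal AUC_0→5:
  [0→1.5]: (0.00+8.99)/2 × 1.5 = 6.7425
  [1.5→3]: (8.99+6.49)/2 × 1.5 = 11.61
  [3→5]: (6.49+3.53)/2 × 2 = 10.02
  Sum = 28.3725 mcg/mL·h
Extrapolated tail: C_last / k_e = 3.53 / 0.317 = 11.136
AUC_0→∞ = 28.3725 + 11.136 = 39.5085 mcg/mL·h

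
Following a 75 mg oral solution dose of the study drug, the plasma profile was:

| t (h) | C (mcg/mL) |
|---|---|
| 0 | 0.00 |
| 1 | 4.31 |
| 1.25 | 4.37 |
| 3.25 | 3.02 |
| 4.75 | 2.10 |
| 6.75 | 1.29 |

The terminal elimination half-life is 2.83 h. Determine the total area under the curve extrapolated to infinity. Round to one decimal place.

Trapezoidal AUC_0→6.75:
  [0→1]: (0.00+4.31)/2 × 1 = 2.155
  [1→1.25]: (4.31+4.37)/2 × 0.25 = 1.085
  [1.25→3.25]: (4.37+3.02)/2 × 2 = 7.39
  [3.25→4.75]: (3.02+2.10)/2 × 1.5 = 3.84
  [4.75→6.75]: (2.10+1.29)/2 × 2 = 3.39
  Sum = 17.86 mcg/mL·h
k_e = ln2 / t½ = 0.693147 / 2.83 = 0.2449 h^-1
Extrapolated tail: C_last / k_e = 1.29 / 0.2449 = 5.267
AUC_0→∞ = 17.86 + 5.267 = 23.127 mcg/mL·h

AUC = 23.1 mcg/mL·h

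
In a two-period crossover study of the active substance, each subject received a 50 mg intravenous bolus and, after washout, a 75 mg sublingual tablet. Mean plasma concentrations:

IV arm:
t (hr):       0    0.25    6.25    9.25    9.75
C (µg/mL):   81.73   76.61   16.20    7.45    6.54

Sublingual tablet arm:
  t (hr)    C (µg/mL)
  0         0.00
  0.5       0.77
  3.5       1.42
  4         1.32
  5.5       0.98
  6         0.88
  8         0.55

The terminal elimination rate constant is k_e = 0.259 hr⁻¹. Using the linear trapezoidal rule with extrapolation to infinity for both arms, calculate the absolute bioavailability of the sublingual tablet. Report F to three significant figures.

Trapezoidal AUC_0→9.75 (IV):
  [0→0.25]: (81.73+76.61)/2 × 0.25 = 19.7925
  [0.25→6.25]: (76.61+16.20)/2 × 6 = 278.43
  [6.25→9.25]: (16.20+7.45)/2 × 3 = 35.475
  [9.25→9.75]: (7.45+6.54)/2 × 0.5 = 3.4975
  Sum = 337.195 µg/mL·hr
IV tail: 6.54/0.259 = 25.251; AUC_iv,0→∞ = 337.195 + 25.251 = 362.446 µg/mL·hr
Trapezoidal AUC_0→8 (sublingual tablet):
  [0→0.5]: (0.00+0.77)/2 × 0.5 = 0.1925
  [0.5→3.5]: (0.77+1.42)/2 × 3 = 3.285
  [3.5→4]: (1.42+1.32)/2 × 0.5 = 0.685
  [4→5.5]: (1.32+0.98)/2 × 1.5 = 1.725
  [5.5→6]: (0.98+0.88)/2 × 0.5 = 0.465
  [6→8]: (0.88+0.55)/2 × 2 = 1.43
  Sum = 7.7825 µg/mL·hr
sublingual tablet tail: 0.55/0.259 = 2.124; AUC_ev,0→∞ = 7.7825 + 2.124 = 9.9065 µg/mL·hr
F = (AUC_ev/D_ev)/(AUC_iv/D_iv) = (9.9065/75)/(362.446/50) = 0.132087/7.24892 = 0.0182

F = 0.0182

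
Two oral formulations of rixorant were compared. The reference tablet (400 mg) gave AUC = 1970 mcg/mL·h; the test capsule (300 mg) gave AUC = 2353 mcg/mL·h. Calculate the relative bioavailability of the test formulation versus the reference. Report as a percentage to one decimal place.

F_rel = (AUC_test/D_test) / (AUC_ref/D_ref)
      = (2353/300) / (1970/400)
      = 7.84333 / 4.925 = 1.5926 = 159.26%

F_rel = 159.3%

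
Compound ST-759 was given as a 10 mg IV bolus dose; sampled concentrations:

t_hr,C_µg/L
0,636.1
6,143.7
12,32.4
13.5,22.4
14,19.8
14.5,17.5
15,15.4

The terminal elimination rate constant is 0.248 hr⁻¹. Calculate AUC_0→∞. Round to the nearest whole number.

Trapezoidal AUC_0→15:
  [0→6]: (636.1+143.7)/2 × 6 = 2339.4
  [6→12]: (143.7+32.4)/2 × 6 = 528.3
  [12→13.5]: (32.4+22.4)/2 × 1.5 = 41.1
  [13.5→14]: (22.4+19.8)/2 × 0.5 = 10.55
  [14→14.5]: (19.8+17.5)/2 × 0.5 = 9.325
  [14.5→15]: (17.5+15.4)/2 × 0.5 = 8.225
  Sum = 2936.9 µg/L·hr
Extrapolated tail: C_last / k_e = 15.4 / 0.248 = 62.097
AUC_0→∞ = 2936.9 + 62.097 = 2998.997 µg/L·hr

AUC = 2999 µg/L·hr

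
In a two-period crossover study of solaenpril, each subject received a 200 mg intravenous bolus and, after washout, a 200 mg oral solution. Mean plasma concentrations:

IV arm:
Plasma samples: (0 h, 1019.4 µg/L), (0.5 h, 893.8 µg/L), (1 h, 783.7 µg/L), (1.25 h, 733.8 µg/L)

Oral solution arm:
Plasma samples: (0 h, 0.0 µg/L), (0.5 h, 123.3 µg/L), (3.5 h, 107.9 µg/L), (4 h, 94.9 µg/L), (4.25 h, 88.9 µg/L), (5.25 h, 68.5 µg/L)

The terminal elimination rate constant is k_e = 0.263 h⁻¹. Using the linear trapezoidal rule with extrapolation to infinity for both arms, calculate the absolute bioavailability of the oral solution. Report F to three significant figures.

Trapezoidal AUC_0→1.25 (IV):
  [0→0.5]: (1019.4+893.8)/2 × 0.5 = 478.3
  [0.5→1]: (893.8+783.7)/2 × 0.5 = 419.375
  [1→1.25]: (783.7+733.8)/2 × 0.25 = 189.6875
  Sum = 1087.3625 µg/L·h
IV tail: 733.8/0.263 = 2790.114; AUC_iv,0→∞ = 1087.3625 + 2790.114 = 3877.4765 µg/L·h
Trapezoidal AUC_0→5.25 (oral solution):
  [0→0.5]: (0.0+123.3)/2 × 0.5 = 30.825
  [0.5→3.5]: (123.3+107.9)/2 × 3 = 346.8
  [3.5→4]: (107.9+94.9)/2 × 0.5 = 50.7
  [4→4.25]: (94.9+88.9)/2 × 0.25 = 22.975
  [4.25→5.25]: (88.9+68.5)/2 × 1 = 78.7
  Sum = 530.0 µg/L·h
oral solution tail: 68.5/0.263 = 260.456; AUC_ev,0→∞ = 530.0 + 260.456 = 790.456 µg/L·h
F = (AUC_ev/D_ev)/(AUC_iv/D_iv) = (790.456/200)/(3877.4765/200) = 3.95228/19.3874 = 0.2039

F = 0.204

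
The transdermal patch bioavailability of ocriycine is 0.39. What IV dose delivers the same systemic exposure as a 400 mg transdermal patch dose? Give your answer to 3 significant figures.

Systemic exposure from an extravascular dose = F × D_ev, so the equivalent IV dose is F × D_ev.
D_iv = F × D_ev = 0.39 × 400 = 156 mg

D_iv = 156 mg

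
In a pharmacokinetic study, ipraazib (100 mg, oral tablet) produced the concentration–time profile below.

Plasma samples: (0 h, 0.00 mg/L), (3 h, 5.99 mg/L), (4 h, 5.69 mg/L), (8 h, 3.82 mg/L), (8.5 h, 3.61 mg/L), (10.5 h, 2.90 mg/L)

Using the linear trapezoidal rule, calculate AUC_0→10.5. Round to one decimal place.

Trapezoidal AUC_0→10.5:
  [0→3]: (0.00+5.99)/2 × 3 = 8.985
  [3→4]: (5.99+5.69)/2 × 1 = 5.84
  [4→8]: (5.69+3.82)/2 × 4 = 19.02
  [8→8.5]: (3.82+3.61)/2 × 0.5 = 1.8575
  [8.5→10.5]: (3.61+2.90)/2 × 2 = 6.51
  Sum = 42.2125 mg/L·h

AUC = 42.2 mg/L·h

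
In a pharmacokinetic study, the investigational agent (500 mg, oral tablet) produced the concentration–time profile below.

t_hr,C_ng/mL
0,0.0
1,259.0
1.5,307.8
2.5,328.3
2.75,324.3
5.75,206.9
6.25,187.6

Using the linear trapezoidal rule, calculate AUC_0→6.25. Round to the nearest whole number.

Trapezoidal AUC_0→6.25:
  [0→1]: (0.0+259.0)/2 × 1 = 129.5
  [1→1.5]: (259.0+307.8)/2 × 0.5 = 141.7
  [1.5→2.5]: (307.8+328.3)/2 × 1 = 318.05
  [2.5→2.75]: (328.3+324.3)/2 × 0.25 = 81.575
  [2.75→5.75]: (324.3+206.9)/2 × 3 = 796.8
  [5.75→6.25]: (206.9+187.6)/2 × 0.5 = 98.625
  Sum = 1566.25 ng/mL·hr

AUC = 1566 ng/mL·hr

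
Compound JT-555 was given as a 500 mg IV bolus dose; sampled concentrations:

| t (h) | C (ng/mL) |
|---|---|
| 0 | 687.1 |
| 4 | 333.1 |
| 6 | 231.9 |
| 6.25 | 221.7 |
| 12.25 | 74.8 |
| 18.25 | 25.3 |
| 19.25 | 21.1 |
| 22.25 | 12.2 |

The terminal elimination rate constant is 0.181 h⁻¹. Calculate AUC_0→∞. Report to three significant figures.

AUC = 3990 ng/mL·h

Trapezoidal AUC_0→22.25:
  [0→4]: (687.1+333.1)/2 × 4 = 2040.4
  [4→6]: (333.1+231.9)/2 × 2 = 565.0
  [6→6.25]: (231.9+221.7)/2 × 0.25 = 56.7
  [6.25→12.25]: (221.7+74.8)/2 × 6 = 889.5
  [12.25→18.25]: (74.8+25.3)/2 × 6 = 300.3
  [18.25→19.25]: (25.3+21.1)/2 × 1 = 23.2
  [19.25→22.25]: (21.1+12.2)/2 × 3 = 49.95
  Sum = 3925.05 ng/mL·h
Extrapolated tail: C_last / k_e = 12.2 / 0.181 = 67.403
AUC_0→∞ = 3925.05 + 67.403 = 3992.453 ng/mL·h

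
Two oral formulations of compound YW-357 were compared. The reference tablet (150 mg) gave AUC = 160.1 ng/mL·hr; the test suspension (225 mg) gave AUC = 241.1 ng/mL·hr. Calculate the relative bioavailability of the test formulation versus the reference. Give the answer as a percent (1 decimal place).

F_rel = 100.4%

F_rel = (AUC_test/D_test) / (AUC_ref/D_ref)
      = (241.1/225) / (160.1/150)
      = 1.07156 / 1.06733 = 1.0040 = 100.40%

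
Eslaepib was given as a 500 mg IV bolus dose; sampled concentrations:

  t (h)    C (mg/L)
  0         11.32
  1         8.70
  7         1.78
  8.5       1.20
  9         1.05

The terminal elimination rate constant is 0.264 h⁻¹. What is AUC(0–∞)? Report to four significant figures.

Trapezoidal AUC_0→9:
  [0→1]: (11.32+8.70)/2 × 1 = 10.01
  [1→7]: (8.70+1.78)/2 × 6 = 31.44
  [7→8.5]: (1.78+1.20)/2 × 1.5 = 2.235
  [8.5→9]: (1.20+1.05)/2 × 0.5 = 0.5625
  Sum = 44.2475 mg/L·h
Extrapolated tail: C_last / k_e = 1.05 / 0.264 = 3.977
AUC_0→∞ = 44.2475 + 3.977 = 48.2245 mg/L·h

AUC = 48.22 mg/L·h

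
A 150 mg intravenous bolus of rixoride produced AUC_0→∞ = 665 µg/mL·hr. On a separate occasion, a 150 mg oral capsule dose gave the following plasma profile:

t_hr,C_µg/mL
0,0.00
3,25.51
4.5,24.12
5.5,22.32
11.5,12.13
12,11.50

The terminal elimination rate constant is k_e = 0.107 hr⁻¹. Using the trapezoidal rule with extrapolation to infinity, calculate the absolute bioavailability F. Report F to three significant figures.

Trapezoidal AUC_0→12 (oral capsule):
  [0→3]: (0.00+25.51)/2 × 3 = 38.265
  [3→4.5]: (25.51+24.12)/2 × 1.5 = 37.2225
  [4.5→5.5]: (24.12+22.32)/2 × 1 = 23.22
  [5.5→11.5]: (22.32+12.13)/2 × 6 = 103.35
  [11.5→12]: (12.13+11.50)/2 × 0.5 = 5.9075
  Sum = 207.965 µg/mL·hr
Tail: C_last/k_e = 11.50/0.107 = 107.477
AUC_0→∞ (oral capsule) = 207.965 + 107.477 = 315.442 µg/mL·hr
F = (AUC_ev/D_ev)/(AUC_iv/D_iv) = (315.442/150)/(665/150) = 2.10295/4.43333 = 0.4743

F = 0.474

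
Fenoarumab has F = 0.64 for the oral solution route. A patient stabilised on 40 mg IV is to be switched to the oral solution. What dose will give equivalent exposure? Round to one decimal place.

D_oral = 62.5 mg

For equal systemic exposure: F × D_ev = D_iv
D_ev = D_iv / F = 40 / 0.64 = 62.5 mg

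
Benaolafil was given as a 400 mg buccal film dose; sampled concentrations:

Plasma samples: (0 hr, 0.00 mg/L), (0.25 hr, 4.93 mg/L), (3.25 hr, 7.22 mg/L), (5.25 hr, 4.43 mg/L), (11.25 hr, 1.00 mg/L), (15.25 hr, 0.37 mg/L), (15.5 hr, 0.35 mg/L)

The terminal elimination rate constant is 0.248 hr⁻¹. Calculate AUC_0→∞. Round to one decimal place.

AUC = 51.0 mg/L·hr

Trapezoidal AUC_0→15.5:
  [0→0.25]: (0.00+4.93)/2 × 0.25 = 0.61625
  [0.25→3.25]: (4.93+7.22)/2 × 3 = 18.225
  [3.25→5.25]: (7.22+4.43)/2 × 2 = 11.65
  [5.25→11.25]: (4.43+1.00)/2 × 6 = 16.29
  [11.25→15.25]: (1.00+0.37)/2 × 4 = 2.74
  [15.25→15.5]: (0.37+0.35)/2 × 0.25 = 0.09
  Sum = 49.61125 mg/L·hr
Extrapolated tail: C_last / k_e = 0.35 / 0.248 = 1.411
AUC_0→∞ = 49.61125 + 1.411 = 51.02225 mg/L·hr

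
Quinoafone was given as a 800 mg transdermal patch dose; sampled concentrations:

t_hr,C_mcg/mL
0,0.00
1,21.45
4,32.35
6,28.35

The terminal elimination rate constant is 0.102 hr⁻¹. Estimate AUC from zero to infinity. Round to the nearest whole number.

AUC = 430 mcg/mL·hr

Trapezoidal AUC_0→6:
  [0→1]: (0.00+21.45)/2 × 1 = 10.725
  [1→4]: (21.45+32.35)/2 × 3 = 80.7
  [4→6]: (32.35+28.35)/2 × 2 = 60.7
  Sum = 152.125 mcg/mL·hr
Extrapolated tail: C_last / k_e = 28.35 / 0.102 = 277.941
AUC_0→∞ = 152.125 + 277.941 = 430.066 mcg/mL·hr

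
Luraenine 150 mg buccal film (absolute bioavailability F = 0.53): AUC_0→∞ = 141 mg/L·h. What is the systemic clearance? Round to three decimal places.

CL = 0.564 L/h

CL = F × Dose / AUC_0→∞
   = 0.53 × 150 / 141 = 0.56383 L/h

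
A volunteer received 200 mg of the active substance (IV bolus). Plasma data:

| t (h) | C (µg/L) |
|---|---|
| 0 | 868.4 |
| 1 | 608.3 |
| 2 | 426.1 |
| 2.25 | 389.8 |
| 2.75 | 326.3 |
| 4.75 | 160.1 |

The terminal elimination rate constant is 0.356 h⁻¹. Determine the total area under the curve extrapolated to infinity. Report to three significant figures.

Trapezoidal AUC_0→4.75:
  [0→1]: (868.4+608.3)/2 × 1 = 738.35
  [1→2]: (608.3+426.1)/2 × 1 = 517.2
  [2→2.25]: (426.1+389.8)/2 × 0.25 = 101.9875
  [2.25→2.75]: (389.8+326.3)/2 × 0.5 = 179.025
  [2.75→4.75]: (326.3+160.1)/2 × 2 = 486.4
  Sum = 2022.9625 µg/L·h
Extrapolated tail: C_last / k_e = 160.1 / 0.356 = 449.719
AUC_0→∞ = 2022.9625 + 449.719 = 2472.6815 µg/L·h

AUC = 2470 µg/L·h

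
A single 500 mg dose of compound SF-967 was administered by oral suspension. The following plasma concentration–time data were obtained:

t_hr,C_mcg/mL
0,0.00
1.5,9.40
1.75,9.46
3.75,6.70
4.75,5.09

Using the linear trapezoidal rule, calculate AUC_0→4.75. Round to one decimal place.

Trapezoidal AUC_0→4.75:
  [0→1.5]: (0.00+9.40)/2 × 1.5 = 7.05
  [1.5→1.75]: (9.40+9.46)/2 × 0.25 = 2.3575
  [1.75→3.75]: (9.46+6.70)/2 × 2 = 16.16
  [3.75→4.75]: (6.70+5.09)/2 × 1 = 5.895
  Sum = 31.4625 mcg/mL·hr

AUC = 31.5 mcg/mL·hr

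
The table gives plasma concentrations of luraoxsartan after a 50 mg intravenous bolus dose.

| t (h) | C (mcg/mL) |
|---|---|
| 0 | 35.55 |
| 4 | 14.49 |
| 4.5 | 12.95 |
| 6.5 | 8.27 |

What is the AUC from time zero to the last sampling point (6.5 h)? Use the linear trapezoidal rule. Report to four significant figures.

AUC = 128.2 mcg/mL·h

Trapezoidal AUC_0→6.5:
  [0→4]: (35.55+14.49)/2 × 4 = 100.08
  [4→4.5]: (14.49+12.95)/2 × 0.5 = 6.86
  [4.5→6.5]: (12.95+8.27)/2 × 2 = 21.22
  Sum = 128.16 mcg/mL·h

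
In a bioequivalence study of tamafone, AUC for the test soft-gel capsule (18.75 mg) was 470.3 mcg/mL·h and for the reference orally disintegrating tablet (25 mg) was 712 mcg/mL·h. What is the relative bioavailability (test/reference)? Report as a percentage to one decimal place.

F_rel = 88.1%

F_rel = (AUC_test/D_test) / (AUC_ref/D_ref)
      = (470.3/18.75) / (712/25)
      = 25.0827 / 28.48 = 0.8807 = 88.07%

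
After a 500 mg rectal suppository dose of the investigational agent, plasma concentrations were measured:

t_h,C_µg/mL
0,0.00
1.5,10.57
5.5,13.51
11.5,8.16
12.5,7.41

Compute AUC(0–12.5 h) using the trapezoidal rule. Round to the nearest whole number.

Trapezoidal AUC_0→12.5:
  [0→1.5]: (0.00+10.57)/2 × 1.5 = 7.9275
  [1.5→5.5]: (10.57+13.51)/2 × 4 = 48.16
  [5.5→11.5]: (13.51+8.16)/2 × 6 = 65.01
  [11.5→12.5]: (8.16+7.41)/2 × 1 = 7.785
  Sum = 128.8825 µg/mL·h

AUC = 129 µg/mL·h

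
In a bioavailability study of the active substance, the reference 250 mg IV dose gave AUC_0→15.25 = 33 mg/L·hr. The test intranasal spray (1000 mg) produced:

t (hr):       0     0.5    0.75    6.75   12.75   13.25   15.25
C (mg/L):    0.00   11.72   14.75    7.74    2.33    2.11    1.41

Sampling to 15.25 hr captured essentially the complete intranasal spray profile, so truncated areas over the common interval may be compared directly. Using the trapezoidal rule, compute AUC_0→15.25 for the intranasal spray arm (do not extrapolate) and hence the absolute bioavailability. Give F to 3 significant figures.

F = 0.822

Trapezoidal AUC_0→15.25 (intranasal spray):
  [0→0.5]: (0.00+11.72)/2 × 0.5 = 2.93
  [0.5→0.75]: (11.72+14.75)/2 × 0.25 = 3.30875
  [0.75→6.75]: (14.75+7.74)/2 × 6 = 67.47
  [6.75→12.75]: (7.74+2.33)/2 × 6 = 30.21
  [12.75→13.25]: (2.33+2.11)/2 × 0.5 = 1.11
  [13.25→15.25]: (2.11+1.41)/2 × 2 = 3.52
  Sum = 108.54875 mg/L·hr
F = (AUC_ev/D_ev)/(AUC_iv/D_iv) = (108.54875/1000)/(33/250) = 0.10854875/0.132 = 0.8223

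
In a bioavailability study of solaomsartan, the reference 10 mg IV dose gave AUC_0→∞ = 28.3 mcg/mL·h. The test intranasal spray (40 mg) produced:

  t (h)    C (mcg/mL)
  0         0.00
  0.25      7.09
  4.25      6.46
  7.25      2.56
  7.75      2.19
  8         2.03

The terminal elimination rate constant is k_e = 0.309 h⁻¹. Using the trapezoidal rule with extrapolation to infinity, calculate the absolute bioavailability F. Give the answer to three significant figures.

Trapezoidal AUC_0→8 (intranasal spray):
  [0→0.25]: (0.00+7.09)/2 × 0.25 = 0.88625
  [0.25→4.25]: (7.09+6.46)/2 × 4 = 27.1
  [4.25→7.25]: (6.46+2.56)/2 × 3 = 13.53
  [7.25→7.75]: (2.56+2.19)/2 × 0.5 = 1.1875
  [7.75→8]: (2.19+2.03)/2 × 0.25 = 0.5275
  Sum = 43.23125 mcg/mL·h
Tail: C_last/k_e = 2.03/0.309 = 6.570
AUC_0→∞ (intranasal spray) = 43.23125 + 6.570 = 49.80125 mcg/mL·h
F = (AUC_ev/D_ev)/(AUC_iv/D_iv) = (49.80125/40)/(28.3/10) = 1.24503/2.83 = 0.4399

F = 0.440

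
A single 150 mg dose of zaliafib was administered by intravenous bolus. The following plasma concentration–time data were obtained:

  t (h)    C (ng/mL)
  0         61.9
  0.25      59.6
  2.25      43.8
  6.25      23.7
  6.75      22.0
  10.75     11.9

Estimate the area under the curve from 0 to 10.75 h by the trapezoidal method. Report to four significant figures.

Trapezoidal AUC_0→10.75:
  [0→0.25]: (61.9+59.6)/2 × 0.25 = 15.1875
  [0.25→2.25]: (59.6+43.8)/2 × 2 = 103.4
  [2.25→6.25]: (43.8+23.7)/2 × 4 = 135.0
  [6.25→6.75]: (23.7+22.0)/2 × 0.5 = 11.425
  [6.75→10.75]: (22.0+11.9)/2 × 4 = 67.8
  Sum = 332.8125 ng/mL·h

AUC = 332.8 ng/mL·h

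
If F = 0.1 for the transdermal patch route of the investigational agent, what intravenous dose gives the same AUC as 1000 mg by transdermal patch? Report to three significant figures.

D_iv = 100 mg

Systemic exposure from an extravascular dose = F × D_ev, so the equivalent IV dose is F × D_ev.
D_iv = F × D_ev = 0.1 × 1000 = 100 mg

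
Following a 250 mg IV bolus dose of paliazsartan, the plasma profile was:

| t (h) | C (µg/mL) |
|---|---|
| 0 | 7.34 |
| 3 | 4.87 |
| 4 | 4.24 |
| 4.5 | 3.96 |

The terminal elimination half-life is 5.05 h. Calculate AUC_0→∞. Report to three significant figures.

Trapezoidal AUC_0→4.5:
  [0→3]: (7.34+4.87)/2 × 3 = 18.315
  [3→4]: (4.87+4.24)/2 × 1 = 4.555
  [4→4.5]: (4.24+3.96)/2 × 0.5 = 2.05
  Sum = 24.92 µg/mL·h
k_e = ln2 / t½ = 0.693147 / 5.05 = 0.1373 h^-1
Extrapolated tail: C_last / k_e = 3.96 / 0.1373 = 28.842
AUC_0→∞ = 24.92 + 28.842 = 53.762 µg/mL·h

AUC = 53.8 µg/mL·h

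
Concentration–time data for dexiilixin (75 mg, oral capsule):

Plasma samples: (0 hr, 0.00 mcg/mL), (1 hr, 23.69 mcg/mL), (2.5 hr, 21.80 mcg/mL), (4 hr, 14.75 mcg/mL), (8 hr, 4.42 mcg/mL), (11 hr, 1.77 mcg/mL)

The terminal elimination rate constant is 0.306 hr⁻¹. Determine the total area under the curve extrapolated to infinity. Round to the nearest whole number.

AUC = 127 mcg/mL·hr

Trapezoidal AUC_0→11:
  [0→1]: (0.00+23.69)/2 × 1 = 11.845
  [1→2.5]: (23.69+21.80)/2 × 1.5 = 34.1175
  [2.5→4]: (21.80+14.75)/2 × 1.5 = 27.4125
  [4→8]: (14.75+4.42)/2 × 4 = 38.34
  [8→11]: (4.42+1.77)/2 × 3 = 9.285
  Sum = 121.0 mcg/mL·hr
Extrapolated tail: C_last / k_e = 1.77 / 0.306 = 5.784
AUC_0→∞ = 121.0 + 5.784 = 126.784 mcg/mL·hr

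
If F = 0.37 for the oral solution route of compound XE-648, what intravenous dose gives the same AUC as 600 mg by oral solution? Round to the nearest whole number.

Systemic exposure from an extravascular dose = F × D_ev, so the equivalent IV dose is F × D_ev.
D_iv = F × D_ev = 0.37 × 600 = 222 mg

D_iv = 222 mg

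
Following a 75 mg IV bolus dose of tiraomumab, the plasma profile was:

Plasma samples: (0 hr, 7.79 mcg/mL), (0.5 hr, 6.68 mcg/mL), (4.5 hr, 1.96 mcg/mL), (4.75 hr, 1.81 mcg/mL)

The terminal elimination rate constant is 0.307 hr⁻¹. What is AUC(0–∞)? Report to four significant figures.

Trapezoidal AUC_0→4.75:
  [0→0.5]: (7.79+6.68)/2 × 0.5 = 3.6175
  [0.5→4.5]: (6.68+1.96)/2 × 4 = 17.28
  [4.5→4.75]: (1.96+1.81)/2 × 0.25 = 0.47125
  Sum = 21.36875 mcg/mL·hr
Extrapolated tail: C_last / k_e = 1.81 / 0.307 = 5.896
AUC_0→∞ = 21.36875 + 5.896 = 27.26475 mcg/mL·hr

AUC = 27.26 mcg/mL·hr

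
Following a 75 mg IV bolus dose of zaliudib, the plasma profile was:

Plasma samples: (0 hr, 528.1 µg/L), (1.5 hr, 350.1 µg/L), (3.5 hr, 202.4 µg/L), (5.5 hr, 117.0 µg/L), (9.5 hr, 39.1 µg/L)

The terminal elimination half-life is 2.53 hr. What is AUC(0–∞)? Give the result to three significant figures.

Trapezoidal AUC_0→9.5:
  [0→1.5]: (528.1+350.1)/2 × 1.5 = 658.65
  [1.5→3.5]: (350.1+202.4)/2 × 2 = 552.5
  [3.5→5.5]: (202.4+117.0)/2 × 2 = 319.4
  [5.5→9.5]: (117.0+39.1)/2 × 4 = 312.2
  Sum = 1842.75 µg/L·hr
k_e = ln2 / t½ = 0.693147 / 2.53 = 0.2740 hr^-1
Extrapolated tail: C_last / k_e = 39.1 / 0.274 = 142.701
AUC_0→∞ = 1842.75 + 142.701 = 1985.451 µg/L·hr

AUC = 1990 µg/L·hr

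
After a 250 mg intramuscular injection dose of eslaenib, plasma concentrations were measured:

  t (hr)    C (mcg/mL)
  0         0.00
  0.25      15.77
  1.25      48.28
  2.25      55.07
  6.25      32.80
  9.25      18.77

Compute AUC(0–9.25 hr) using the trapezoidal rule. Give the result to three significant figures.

AUC = 339 mcg/mL·hr

Trapezoidal AUC_0→9.25:
  [0→0.25]: (0.00+15.77)/2 × 0.25 = 1.97125
  [0.25→1.25]: (15.77+48.28)/2 × 1 = 32.025
  [1.25→2.25]: (48.28+55.07)/2 × 1 = 51.675
  [2.25→6.25]: (55.07+32.80)/2 × 4 = 175.74
  [6.25→9.25]: (32.80+18.77)/2 × 3 = 77.355
  Sum = 338.76625 mcg/mL·hr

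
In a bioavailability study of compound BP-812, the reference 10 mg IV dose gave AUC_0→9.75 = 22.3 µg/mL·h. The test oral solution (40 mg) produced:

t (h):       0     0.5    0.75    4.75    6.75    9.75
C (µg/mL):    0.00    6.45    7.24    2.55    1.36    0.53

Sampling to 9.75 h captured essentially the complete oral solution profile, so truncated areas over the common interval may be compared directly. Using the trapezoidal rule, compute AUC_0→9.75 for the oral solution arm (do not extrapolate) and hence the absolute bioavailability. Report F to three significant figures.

Trapezoidal AUC_0→9.75 (oral solution):
  [0→0.5]: (0.00+6.45)/2 × 0.5 = 1.6125
  [0.5→0.75]: (6.45+7.24)/2 × 0.25 = 1.71125
  [0.75→4.75]: (7.24+2.55)/2 × 4 = 19.58
  [4.75→6.75]: (2.55+1.36)/2 × 2 = 3.91
  [6.75→9.75]: (1.36+0.53)/2 × 3 = 2.835
  Sum = 29.64875 µg/mL·h
F = (AUC_ev/D_ev)/(AUC_iv/D_iv) = (29.64875/40)/(22.3/10) = 0.74121875/2.23 = 0.3324

F = 0.332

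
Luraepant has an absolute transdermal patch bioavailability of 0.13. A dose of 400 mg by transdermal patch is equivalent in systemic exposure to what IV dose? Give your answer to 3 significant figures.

D_iv = 52.0 mg

Systemic exposure from an extravascular dose = F × D_ev, so the equivalent IV dose is F × D_ev.
D_iv = F × D_ev = 0.13 × 400 = 52 mg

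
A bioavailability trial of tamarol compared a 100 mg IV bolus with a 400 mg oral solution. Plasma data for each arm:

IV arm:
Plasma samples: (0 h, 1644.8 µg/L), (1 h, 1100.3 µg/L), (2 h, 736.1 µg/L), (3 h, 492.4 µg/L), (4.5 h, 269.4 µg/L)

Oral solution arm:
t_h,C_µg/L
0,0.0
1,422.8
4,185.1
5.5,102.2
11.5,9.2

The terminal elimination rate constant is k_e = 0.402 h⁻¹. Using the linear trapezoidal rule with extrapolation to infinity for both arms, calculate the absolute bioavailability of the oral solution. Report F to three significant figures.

F = 0.102

Trapezoidal AUC_0→4.5 (IV):
  [0→1]: (1644.8+1100.3)/2 × 1 = 1372.55
  [1→2]: (1100.3+736.1)/2 × 1 = 918.2
  [2→3]: (736.1+492.4)/2 × 1 = 614.25
  [3→4.5]: (492.4+269.4)/2 × 1.5 = 571.35
  Sum = 3476.35 µg/L·h
IV tail: 269.4/0.402 = 670.149; AUC_iv,0→∞ = 3476.35 + 670.149 = 4146.499 µg/L·h
Trapezoidal AUC_0→11.5 (oral solution):
  [0→1]: (0.0+422.8)/2 × 1 = 211.4
  [1→4]: (422.8+185.1)/2 × 3 = 911.85
  [4→5.5]: (185.1+102.2)/2 × 1.5 = 215.475
  [5.5→11.5]: (102.2+9.2)/2 × 6 = 334.2
  Sum = 1672.925 µg/L·h
oral solution tail: 9.2/0.402 = 22.886; AUC_ev,0→∞ = 1672.925 + 22.886 = 1695.811 µg/L·h
F = (AUC_ev/D_ev)/(AUC_iv/D_iv) = (1695.811/400)/(4146.499/100) = 4.2395275/41.46499 = 0.1022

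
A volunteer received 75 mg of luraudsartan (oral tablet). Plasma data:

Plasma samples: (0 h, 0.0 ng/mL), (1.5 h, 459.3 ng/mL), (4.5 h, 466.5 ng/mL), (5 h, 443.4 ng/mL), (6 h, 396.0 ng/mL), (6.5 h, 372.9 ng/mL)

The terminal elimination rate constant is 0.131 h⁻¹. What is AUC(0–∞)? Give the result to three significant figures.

Trapezoidal AUC_0→6.5:
  [0→1.5]: (0.0+459.3)/2 × 1.5 = 344.475
  [1.5→4.5]: (459.3+466.5)/2 × 3 = 1388.7
  [4.5→5]: (466.5+443.4)/2 × 0.5 = 227.475
  [5→6]: (443.4+396.0)/2 × 1 = 419.7
  [6→6.5]: (396.0+372.9)/2 × 0.5 = 192.225
  Sum = 2572.575 ng/mL·h
Extrapolated tail: C_last / k_e = 372.9 / 0.131 = 2846.565
AUC_0→∞ = 2572.575 + 2846.565 = 5419.14 ng/mL·h

AUC = 5420 ng/mL·h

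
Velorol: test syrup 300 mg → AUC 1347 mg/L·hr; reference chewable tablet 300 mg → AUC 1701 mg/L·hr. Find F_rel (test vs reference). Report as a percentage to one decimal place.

F_rel = 79.2%

F_rel = (AUC_test/D_test) / (AUC_ref/D_ref)
      = (1347/300) / (1701/300)
      = 4.49 / 5.67 = 0.7919 = 79.19%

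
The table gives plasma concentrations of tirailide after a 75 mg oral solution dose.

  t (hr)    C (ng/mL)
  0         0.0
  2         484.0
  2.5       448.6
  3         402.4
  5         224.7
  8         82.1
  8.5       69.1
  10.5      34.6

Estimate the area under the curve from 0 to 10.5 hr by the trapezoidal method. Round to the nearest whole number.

AUC = 2159 ng/mL·hr

Trapezoidal AUC_0→10.5:
  [0→2]: (0.0+484.0)/2 × 2 = 484.0
  [2→2.5]: (484.0+448.6)/2 × 0.5 = 233.15
  [2.5→3]: (448.6+402.4)/2 × 0.5 = 212.75
  [3→5]: (402.4+224.7)/2 × 2 = 627.1
  [5→8]: (224.7+82.1)/2 × 3 = 460.2
  [8→8.5]: (82.1+69.1)/2 × 0.5 = 37.8
  [8.5→10.5]: (69.1+34.6)/2 × 2 = 103.7
  Sum = 2158.7 ng/mL·hr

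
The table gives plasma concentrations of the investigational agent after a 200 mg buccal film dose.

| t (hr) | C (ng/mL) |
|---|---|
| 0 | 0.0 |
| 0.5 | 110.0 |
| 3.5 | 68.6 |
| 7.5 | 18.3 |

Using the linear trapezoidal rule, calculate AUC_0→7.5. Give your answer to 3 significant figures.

AUC = 469 ng/mL·hr

Trapezoidal AUC_0→7.5:
  [0→0.5]: (0.0+110.0)/2 × 0.5 = 27.5
  [0.5→3.5]: (110.0+68.6)/2 × 3 = 267.9
  [3.5→7.5]: (68.6+18.3)/2 × 4 = 173.8
  Sum = 469.2 ng/mL·hr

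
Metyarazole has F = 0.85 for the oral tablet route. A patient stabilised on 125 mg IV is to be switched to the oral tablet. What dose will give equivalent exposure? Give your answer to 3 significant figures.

D_oral = 147 mg

For equal systemic exposure: F × D_ev = D_iv
D_ev = D_iv / F = 125 / 0.85 = 147.059 mg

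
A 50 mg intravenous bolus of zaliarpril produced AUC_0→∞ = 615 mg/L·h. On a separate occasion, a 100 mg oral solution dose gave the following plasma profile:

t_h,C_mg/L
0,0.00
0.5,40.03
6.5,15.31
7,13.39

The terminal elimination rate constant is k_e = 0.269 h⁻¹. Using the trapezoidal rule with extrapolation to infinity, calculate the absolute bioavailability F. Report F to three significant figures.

F = 0.189

Trapezoidal AUC_0→7 (oral solution):
  [0→0.5]: (0.00+40.03)/2 × 0.5 = 10.0075
  [0.5→6.5]: (40.03+15.31)/2 × 6 = 166.02
  [6.5→7]: (15.31+13.39)/2 × 0.5 = 7.175
  Sum = 183.2025 mg/L·h
Tail: C_last/k_e = 13.39/0.269 = 49.777
AUC_0→∞ (oral solution) = 183.2025 + 49.777 = 232.9795 mg/L·h
F = (AUC_ev/D_ev)/(AUC_iv/D_iv) = (232.9795/100)/(615/50) = 2.329795/12.3 = 0.1894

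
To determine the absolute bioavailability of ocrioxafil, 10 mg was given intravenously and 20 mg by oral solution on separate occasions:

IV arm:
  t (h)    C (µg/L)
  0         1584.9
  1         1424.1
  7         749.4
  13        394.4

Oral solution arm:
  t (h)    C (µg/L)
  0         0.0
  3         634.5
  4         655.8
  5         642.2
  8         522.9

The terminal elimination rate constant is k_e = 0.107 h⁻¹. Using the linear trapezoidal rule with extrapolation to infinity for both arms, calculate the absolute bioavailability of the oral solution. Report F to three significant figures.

Trapezoidal AUC_0→13 (IV):
  [0→1]: (1584.9+1424.1)/2 × 1 = 1504.5
  [1→7]: (1424.1+749.4)/2 × 6 = 6520.5
  [7→13]: (749.4+394.4)/2 × 6 = 3431.4
  Sum = 11456.4 µg/L·h
IV tail: 394.4/0.107 = 3685.981; AUC_iv,0→∞ = 11456.4 + 3685.981 = 15142.381 µg/L·h
Trapezoidal AUC_0→8 (oral solution):
  [0→3]: (0.0+634.5)/2 × 3 = 951.75
  [3→4]: (634.5+655.8)/2 × 1 = 645.15
  [4→5]: (655.8+642.2)/2 × 1 = 649.0
  [5→8]: (642.2+522.9)/2 × 3 = 1747.65
  Sum = 3993.55 µg/L·h
oral solution tail: 522.9/0.107 = 4886.916; AUC_ev,0→∞ = 3993.55 + 4886.916 = 8880.466 µg/L·h
F = (AUC_ev/D_ev)/(AUC_iv/D_iv) = (8880.466/20)/(15142.381/10) = 444.0233/1514.2381 = 0.2932

F = 0.293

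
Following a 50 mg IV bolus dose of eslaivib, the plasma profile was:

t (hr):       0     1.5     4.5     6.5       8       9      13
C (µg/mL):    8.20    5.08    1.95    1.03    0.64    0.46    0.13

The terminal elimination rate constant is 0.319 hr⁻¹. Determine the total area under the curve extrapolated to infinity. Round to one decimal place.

Trapezoidal AUC_0→13:
  [0→1.5]: (8.20+5.08)/2 × 1.5 = 9.96
  [1.5→4.5]: (5.08+1.95)/2 × 3 = 10.545
  [4.5→6.5]: (1.95+1.03)/2 × 2 = 2.98
  [6.5→8]: (1.03+0.64)/2 × 1.5 = 1.2525
  [8→9]: (0.64+0.46)/2 × 1 = 0.55
  [9→13]: (0.46+0.13)/2 × 4 = 1.18
  Sum = 26.4675 µg/mL·hr
Extrapolated tail: C_last / k_e = 0.13 / 0.319 = 0.408
AUC_0→∞ = 26.4675 + 0.408 = 26.8755 µg/mL·hr

AUC = 26.9 µg/mL·hr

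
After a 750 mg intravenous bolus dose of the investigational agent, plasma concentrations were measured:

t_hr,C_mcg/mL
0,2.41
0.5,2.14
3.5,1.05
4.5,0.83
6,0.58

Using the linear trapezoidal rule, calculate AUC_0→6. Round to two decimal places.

AUC = 7.92 mcg/mL·hr

Trapezoidal AUC_0→6:
  [0→0.5]: (2.41+2.14)/2 × 0.5 = 1.1375
  [0.5→3.5]: (2.14+1.05)/2 × 3 = 4.785
  [3.5→4.5]: (1.05+0.83)/2 × 1 = 0.94
  [4.5→6]: (0.83+0.58)/2 × 1.5 = 1.0575
  Sum = 7.92 mcg/mL·hr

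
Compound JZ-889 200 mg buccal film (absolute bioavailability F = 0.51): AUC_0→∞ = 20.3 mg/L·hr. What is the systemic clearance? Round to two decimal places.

CL = 5.02 L/hr

CL = F × Dose / AUC_0→∞
   = 0.51 × 200 / 20.3 = 5.02463 L/hr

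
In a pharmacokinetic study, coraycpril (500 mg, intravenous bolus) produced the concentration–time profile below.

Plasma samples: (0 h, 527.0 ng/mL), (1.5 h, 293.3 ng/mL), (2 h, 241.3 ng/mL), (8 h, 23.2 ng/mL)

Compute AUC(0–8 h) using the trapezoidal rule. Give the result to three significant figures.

AUC = 1540 ng/mL·h

Trapezoidal AUC_0→8:
  [0→1.5]: (527.0+293.3)/2 × 1.5 = 615.225
  [1.5→2]: (293.3+241.3)/2 × 0.5 = 133.65
  [2→8]: (241.3+23.2)/2 × 6 = 793.5
  Sum = 1542.375 ng/mL·h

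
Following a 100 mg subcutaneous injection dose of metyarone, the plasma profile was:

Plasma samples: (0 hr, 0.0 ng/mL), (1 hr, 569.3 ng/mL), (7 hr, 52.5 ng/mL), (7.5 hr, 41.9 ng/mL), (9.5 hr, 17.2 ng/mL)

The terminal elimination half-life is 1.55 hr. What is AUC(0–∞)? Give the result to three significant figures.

Trapezoidal AUC_0→9.5:
  [0→1]: (0.0+569.3)/2 × 1 = 284.65
  [1→7]: (569.3+52.5)/2 × 6 = 1865.4
  [7→7.5]: (52.5+41.9)/2 × 0.5 = 23.6
  [7.5→9.5]: (41.9+17.2)/2 × 2 = 59.1
  Sum = 2232.75 ng/mL·hr
k_e = ln2 / t½ = 0.693147 / 1.55 = 0.4472 hr^-1
Extrapolated tail: C_last / k_e = 17.2 / 0.4472 = 38.462
AUC_0→∞ = 2232.75 + 38.462 = 2271.212 ng/mL·hr

AUC = 2270 ng/mL·hr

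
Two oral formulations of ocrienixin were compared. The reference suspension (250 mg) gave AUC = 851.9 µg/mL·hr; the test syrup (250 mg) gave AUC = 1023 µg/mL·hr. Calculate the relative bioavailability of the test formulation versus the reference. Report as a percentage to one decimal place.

F_rel = 120.1%

F_rel = (AUC_test/D_test) / (AUC_ref/D_ref)
      = (1023/250) / (851.9/250)
      = 4.092 / 3.4076 = 1.2008 = 120.08%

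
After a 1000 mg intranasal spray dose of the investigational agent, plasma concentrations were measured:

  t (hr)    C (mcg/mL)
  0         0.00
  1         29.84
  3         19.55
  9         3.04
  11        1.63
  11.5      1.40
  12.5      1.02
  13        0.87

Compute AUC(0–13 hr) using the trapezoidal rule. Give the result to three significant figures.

AUC = 139 mcg/mL·hr

Trapezoidal AUC_0→13:
  [0→1]: (0.00+29.84)/2 × 1 = 14.92
  [1→3]: (29.84+19.55)/2 × 2 = 49.39
  [3→9]: (19.55+3.04)/2 × 6 = 67.77
  [9→11]: (3.04+1.63)/2 × 2 = 4.67
  [11→11.5]: (1.63+1.40)/2 × 0.5 = 0.7575
  [11.5→12.5]: (1.40+1.02)/2 × 1 = 1.21
  [12.5→13]: (1.02+0.87)/2 × 0.5 = 0.4725
  Sum = 139.19 mcg/mL·hr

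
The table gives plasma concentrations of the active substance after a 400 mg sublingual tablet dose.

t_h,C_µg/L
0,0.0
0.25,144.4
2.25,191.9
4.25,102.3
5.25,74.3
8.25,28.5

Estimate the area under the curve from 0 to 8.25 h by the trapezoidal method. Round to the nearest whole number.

Trapezoidal AUC_0→8.25:
  [0→0.25]: (0.0+144.4)/2 × 0.25 = 18.05
  [0.25→2.25]: (144.4+191.9)/2 × 2 = 336.3
  [2.25→4.25]: (191.9+102.3)/2 × 2 = 294.2
  [4.25→5.25]: (102.3+74.3)/2 × 1 = 88.3
  [5.25→8.25]: (74.3+28.5)/2 × 3 = 154.2
  Sum = 891.05 µg/L·h

AUC = 891 µg/L·h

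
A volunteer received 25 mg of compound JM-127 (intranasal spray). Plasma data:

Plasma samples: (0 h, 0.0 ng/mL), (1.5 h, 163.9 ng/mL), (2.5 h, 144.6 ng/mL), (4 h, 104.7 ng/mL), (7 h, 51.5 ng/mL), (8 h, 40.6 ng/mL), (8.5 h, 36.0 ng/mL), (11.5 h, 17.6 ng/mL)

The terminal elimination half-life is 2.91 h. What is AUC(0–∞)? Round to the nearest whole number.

AUC = 918 ng/mL·h

Trapezoidal AUC_0→11.5:
  [0→1.5]: (0.0+163.9)/2 × 1.5 = 122.925
  [1.5→2.5]: (163.9+144.6)/2 × 1 = 154.25
  [2.5→4]: (144.6+104.7)/2 × 1.5 = 186.975
  [4→7]: (104.7+51.5)/2 × 3 = 234.3
  [7→8]: (51.5+40.6)/2 × 1 = 46.05
  [8→8.5]: (40.6+36.0)/2 × 0.5 = 19.15
  [8.5→11.5]: (36.0+17.6)/2 × 3 = 80.4
  Sum = 844.05 ng/mL·h
k_e = ln2 / t½ = 0.693147 / 2.91 = 0.2382 h^-1
Extrapolated tail: C_last / k_e = 17.6 / 0.2382 = 73.887
AUC_0→∞ = 844.05 + 73.887 = 917.937 ng/mL·h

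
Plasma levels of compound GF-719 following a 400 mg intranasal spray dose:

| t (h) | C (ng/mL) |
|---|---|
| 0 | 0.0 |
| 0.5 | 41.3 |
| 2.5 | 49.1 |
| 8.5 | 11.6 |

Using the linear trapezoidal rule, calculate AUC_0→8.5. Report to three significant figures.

Trapezoidal AUC_0→8.5:
  [0→0.5]: (0.0+41.3)/2 × 0.5 = 10.325
  [0.5→2.5]: (41.3+49.1)/2 × 2 = 90.4
  [2.5→8.5]: (49.1+11.6)/2 × 6 = 182.1
  Sum = 282.825 ng/mL·h

AUC = 283 ng/mL·h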